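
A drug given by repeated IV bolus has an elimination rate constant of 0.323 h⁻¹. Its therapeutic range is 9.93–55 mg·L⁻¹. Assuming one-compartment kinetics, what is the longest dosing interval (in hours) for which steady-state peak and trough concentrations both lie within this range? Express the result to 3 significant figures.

5.30 h

Between IV bolus doses, concentration decays as C = C₀·e^(−kτ), so C_peak/C_trough = e^(kτ).
τ_max = ln(C_peak/C_trough) / k = ln(55/9.93) / 0.3230 = 1.712 / 0.3230 = 5.300 h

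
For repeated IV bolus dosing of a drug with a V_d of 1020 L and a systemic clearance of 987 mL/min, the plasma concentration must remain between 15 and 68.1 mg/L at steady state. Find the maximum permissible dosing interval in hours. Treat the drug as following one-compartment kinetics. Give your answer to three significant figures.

CL = 987 mL/min × 60/1000 = 59.22 L/h
k = CL / Vd = 59.22 / 1020 = 0.05806 h⁻¹
Between IV bolus doses, concentration decays as C = C₀·e^(−kτ), so C_peak/C_trough = e^(kτ).
τ_max = ln(C_peak/C_trough) / k = ln(68.1/15) / 0.05806 = 1.513 / 0.05806 = 26.06 h

26.1 h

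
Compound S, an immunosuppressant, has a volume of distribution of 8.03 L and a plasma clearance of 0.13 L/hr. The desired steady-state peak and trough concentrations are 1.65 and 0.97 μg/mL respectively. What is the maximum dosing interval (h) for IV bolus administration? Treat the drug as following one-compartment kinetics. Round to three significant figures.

k = CL / Vd = 0.1300 / 8.030 = 0.01619 h⁻¹
Between IV bolus doses, concentration decays as C = C₀·e^(−kτ), so C_peak/C_trough = e^(kτ).
τ_max = ln(C_peak/C_trough) / k = ln(1.65/0.97) / 0.01619 = 0.5312 / 0.01619 = 32.81 h

32.8 h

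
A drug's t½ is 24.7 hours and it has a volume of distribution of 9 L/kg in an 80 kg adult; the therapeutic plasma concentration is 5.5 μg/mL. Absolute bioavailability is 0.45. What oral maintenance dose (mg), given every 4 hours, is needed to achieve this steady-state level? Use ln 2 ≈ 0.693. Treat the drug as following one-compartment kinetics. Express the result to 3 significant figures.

Vd = 9 L/kg × 80 kg = 720.0 L
CL = ln 2 · Vd / t½ = 0.693 × 720.0 / 24.7 = 20.20 L/h
D = CL × Css × τ / F = 20.20 × 5.5 × 4 / 0.45 = 987.6 mg

988 mg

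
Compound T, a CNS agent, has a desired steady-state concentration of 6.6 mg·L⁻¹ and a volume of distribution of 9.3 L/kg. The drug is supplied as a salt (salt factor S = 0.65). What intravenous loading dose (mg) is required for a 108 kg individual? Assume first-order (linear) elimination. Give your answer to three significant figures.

10200 mg

Vd = 9.3 L/kg × 108 kg = 1004 L
LD = Vd × C / S = 1004 × 6.600 / 0.65 = 10190 mg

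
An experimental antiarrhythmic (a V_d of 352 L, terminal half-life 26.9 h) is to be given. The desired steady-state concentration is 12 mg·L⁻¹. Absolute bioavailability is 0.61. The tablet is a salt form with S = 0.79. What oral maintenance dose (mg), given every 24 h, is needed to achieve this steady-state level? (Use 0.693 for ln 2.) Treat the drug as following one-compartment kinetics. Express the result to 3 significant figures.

CL = ln 2 · Vd / t½ = 0.693 × 352.0 / 26.9 = 9.068 L/h
D = CL × Css × τ / F / S = 9.068 × 12 × 24 / 0.61 / 0.79 = 5419 mg

5420 mg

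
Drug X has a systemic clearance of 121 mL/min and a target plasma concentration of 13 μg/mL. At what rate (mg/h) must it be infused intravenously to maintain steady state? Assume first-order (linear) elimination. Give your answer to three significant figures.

94.4 mg/h

CL = 121 mL/min × 60/1000 = 7.260 L/h
At steady state, infusion rate equals elimination rate: rate in = CL × Css.
Infusion rate = CL · Css = 7.260 L/h × 13 mg/L = 94.38 mg/h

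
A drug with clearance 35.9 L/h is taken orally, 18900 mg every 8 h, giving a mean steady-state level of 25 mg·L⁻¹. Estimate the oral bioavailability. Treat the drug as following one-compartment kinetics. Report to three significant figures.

0.380

F·D/τ = CL·Css at steady state → F = CL·Css·τ / D.
F = 35.9 × 25 × 8 / 18900 = 0.380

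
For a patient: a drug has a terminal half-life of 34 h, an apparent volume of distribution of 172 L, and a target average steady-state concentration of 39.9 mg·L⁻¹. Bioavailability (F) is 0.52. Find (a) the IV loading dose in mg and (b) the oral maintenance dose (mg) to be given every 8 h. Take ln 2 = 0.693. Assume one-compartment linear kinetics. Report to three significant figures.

(a) 6860 mg; (b) 2150 mg

LD = Vd × C = 172.0 × 39.9 = 6863 mg
CL = 0.693 × Vd / t½ = 0.693 × 172.0 / 34 = 3.506 L/h
D = CL × Css × τ / F = 3.506 × 39.9 × 8 / 0.52 = 2152 mg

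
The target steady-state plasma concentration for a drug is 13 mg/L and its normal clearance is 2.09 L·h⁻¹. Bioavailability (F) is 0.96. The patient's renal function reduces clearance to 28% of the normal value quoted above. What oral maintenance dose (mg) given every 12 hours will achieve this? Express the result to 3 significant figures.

95.1 mg

Patient clearance = 0.28 × 2.090 = 0.5852 L/h
D = CL × Css × τ / F = 0.5852 × 13 × 12 / 0.96 = 95.10 mg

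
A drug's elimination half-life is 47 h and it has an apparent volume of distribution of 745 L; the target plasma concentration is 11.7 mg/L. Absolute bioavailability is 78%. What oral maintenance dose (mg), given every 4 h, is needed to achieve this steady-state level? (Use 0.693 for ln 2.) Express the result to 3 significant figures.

659 mg

CL = 0.693 × Vd / t½ = 0.693 × 745.0 / 47 = 10.98 L/h
D = CL × Css × τ / F = 10.98 × 11.7 × 4 / 0.78 = 658.8 mg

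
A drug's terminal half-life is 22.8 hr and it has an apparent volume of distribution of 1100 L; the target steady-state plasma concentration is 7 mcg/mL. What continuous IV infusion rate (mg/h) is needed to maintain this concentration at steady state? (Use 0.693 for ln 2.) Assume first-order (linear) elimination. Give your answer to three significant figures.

234 mg/h

k = 0.693/22.8 = 0.03039 h⁻¹, so CL = k·Vd = 0.03039 × 1100 = 33.43 L/h
Infusion rate = CL × Css = 33.43 × 7 = 234.0 mg/h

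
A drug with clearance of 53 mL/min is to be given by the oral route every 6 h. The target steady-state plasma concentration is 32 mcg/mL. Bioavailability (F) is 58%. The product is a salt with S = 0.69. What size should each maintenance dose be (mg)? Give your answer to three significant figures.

Convert clearance: 53 mL/min × 60 min/h ÷ 1000 mL/L = 3.180 L/h
D = CL × Css × τ / F / S = 3.180 × 32 × 6 / 0.58 / 0.69 = 1526 mg

1530 mg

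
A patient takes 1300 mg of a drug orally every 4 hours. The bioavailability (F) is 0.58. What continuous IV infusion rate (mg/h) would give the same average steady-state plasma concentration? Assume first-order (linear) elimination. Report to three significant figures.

189 mg/h

Equivalent systemic input: infusion rate = F·D/τ.
Rate = 0.58 × 1300 / 4 = 188.5 mg/h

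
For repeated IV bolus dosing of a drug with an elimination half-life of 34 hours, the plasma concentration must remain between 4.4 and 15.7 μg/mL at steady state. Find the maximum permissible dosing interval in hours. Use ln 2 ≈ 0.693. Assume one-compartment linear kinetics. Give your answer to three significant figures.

k = 0.693 / t½ = 0.693 / 34 = 0.02038 h⁻¹
Between IV bolus doses, concentration decays as C = C₀·e^(−kτ), so C_peak/C_trough = e^(kτ).
τ_max = ln(C_peak/C_trough) / k = ln(15.7/4.4) / 0.02038 = 1.272 / 0.02038 = 62.41 h

62.4 h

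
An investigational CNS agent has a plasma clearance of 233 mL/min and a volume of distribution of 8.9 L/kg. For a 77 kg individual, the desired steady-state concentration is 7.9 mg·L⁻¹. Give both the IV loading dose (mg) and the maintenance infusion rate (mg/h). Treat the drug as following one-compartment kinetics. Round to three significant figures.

Total Vd = 8.9 × 77 = 685.3 L
LD = Vd · C_target = 685.3 × 7.9 = 5414 mg
CL = 233 mL/min × 60/1000 = 13.98 L/h
Maintenance infusion rate = CL × Css = 13.98 × 7.9 = 110.4 mg/h

(a) 5410 mg; (b) 110 mg/h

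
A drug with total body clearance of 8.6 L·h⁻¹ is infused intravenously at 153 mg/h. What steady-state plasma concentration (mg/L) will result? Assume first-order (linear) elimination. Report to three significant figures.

17.8 mg/L

Css = rate / CL = 153 / 8.600 = 17.79 mg/L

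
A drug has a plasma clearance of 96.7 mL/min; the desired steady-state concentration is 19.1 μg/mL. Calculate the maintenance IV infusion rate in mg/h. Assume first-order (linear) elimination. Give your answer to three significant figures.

111 mg/h

CL = 96.7 mL/min × 60/1000 = 5.802 L/h
Rate = CL × Css = 5.802 × 19.1 = 110.8 mg/h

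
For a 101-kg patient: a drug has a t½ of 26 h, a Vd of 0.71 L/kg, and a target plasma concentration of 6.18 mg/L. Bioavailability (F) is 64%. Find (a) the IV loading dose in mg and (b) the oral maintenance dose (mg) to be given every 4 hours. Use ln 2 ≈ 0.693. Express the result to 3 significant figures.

(a) 443 mg; (b) 73.8 mg

Total Vd = 0.71 × 101 = 71.71 L
LD = Vd × C = 71.71 × 6.18 = 443.2 mg
CL = 0.693 × Vd / t½ = 0.693 × 71.71 / 26 = 1.911 L/h
D = CL × Css × τ / F = 1.911 × 6.18 × 4 / 0.64 = 73.81 mg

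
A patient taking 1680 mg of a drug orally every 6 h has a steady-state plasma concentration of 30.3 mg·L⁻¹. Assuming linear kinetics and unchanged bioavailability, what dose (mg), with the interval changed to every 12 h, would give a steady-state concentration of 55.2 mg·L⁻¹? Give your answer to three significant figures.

6120 mg

For first-order elimination, Css ∝ F·D/(CL·τ); F and CL are unchanged, so Css ∝ D/τ.
D₂ = D₁ × (Css,target / Css,current) × (τ₂/τ₁) = 1680 × (55.2/30.3) × (12/6) = 6121 mg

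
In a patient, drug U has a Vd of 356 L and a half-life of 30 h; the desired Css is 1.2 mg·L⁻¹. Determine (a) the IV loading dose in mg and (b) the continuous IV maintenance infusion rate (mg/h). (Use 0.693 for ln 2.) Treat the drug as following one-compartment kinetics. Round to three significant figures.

LD = Vd × C = 356.0 × 1.2 = 427.2 mg
CL = 0.693 × Vd / t½ = 0.693 × 356.0 / 30 = 8.224 L/h
Infusion rate = CL × Css = 8.224 × 1.2 = 9.869 mg/h

(a) 427 mg; (b) 9.87 mg/h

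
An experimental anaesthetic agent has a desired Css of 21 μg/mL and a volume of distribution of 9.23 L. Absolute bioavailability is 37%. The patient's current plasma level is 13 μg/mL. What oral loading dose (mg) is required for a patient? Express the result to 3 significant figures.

200 mg

The loading dose fills Vd to the target concentration.
Concentration deficit ΔC = 21 − 13 = 8.000 mg/L
LD = Vd × ΔC / F = 9.230 × 8.000 / 0.37 = 199.6 mg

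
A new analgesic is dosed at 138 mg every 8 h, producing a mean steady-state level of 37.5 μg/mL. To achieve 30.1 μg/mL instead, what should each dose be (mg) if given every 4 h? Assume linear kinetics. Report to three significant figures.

55.4 mg

For first-order elimination, Css ∝ F·D/(CL·τ); F and CL are unchanged, so Css ∝ D/τ.
D₂ = D₁ × (Css,target / Css,current) × (τ₂/τ₁) = 138 × (30.1/37.5) × (4/8) = 55.38 mg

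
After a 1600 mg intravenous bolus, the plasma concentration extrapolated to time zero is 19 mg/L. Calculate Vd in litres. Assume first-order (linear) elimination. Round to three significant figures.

Immediately after an IV bolus, C₀ = Dose / Vd, so Vd = Dose / C₀.
Vd = 1600 / 19 = 84.21 L

84.2 L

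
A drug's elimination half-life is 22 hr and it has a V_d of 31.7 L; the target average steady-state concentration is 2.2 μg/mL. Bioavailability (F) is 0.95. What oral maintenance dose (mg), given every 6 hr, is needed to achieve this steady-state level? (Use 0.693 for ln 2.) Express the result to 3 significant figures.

CL = ln 2 · Vd / t½ = 0.693 × 31.70 / 22 = 0.9986 L/h
D = CL × Css × τ / F = 0.9986 × 2.2 × 6 / 0.95 = 13.88 mg

13.9 mg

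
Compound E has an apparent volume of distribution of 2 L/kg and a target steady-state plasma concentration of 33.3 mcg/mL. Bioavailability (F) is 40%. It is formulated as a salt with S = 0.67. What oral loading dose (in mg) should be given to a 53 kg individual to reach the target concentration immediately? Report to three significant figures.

Vd(total) = 53 kg × 2 L/kg = 106.0 L
The loading dose fills Vd to the target concentration.
LD = Vd × C / F / S = 106.0 × 33.30 / 0.4 / 0.67 = 13170 mg

13200 mg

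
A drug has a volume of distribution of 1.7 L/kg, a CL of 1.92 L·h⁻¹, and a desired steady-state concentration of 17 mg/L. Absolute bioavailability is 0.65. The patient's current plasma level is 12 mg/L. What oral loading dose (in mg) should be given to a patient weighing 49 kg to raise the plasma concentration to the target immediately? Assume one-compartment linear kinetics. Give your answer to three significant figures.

Total Vd = 1.7 × 49 = 83.30 L
Concentration deficit ΔC = 17 − 12 = 5.000 mg/L
LD = Vd × ΔC / F = 83.30 × 5.000 / 0.65 = 640.8 mg

641 mg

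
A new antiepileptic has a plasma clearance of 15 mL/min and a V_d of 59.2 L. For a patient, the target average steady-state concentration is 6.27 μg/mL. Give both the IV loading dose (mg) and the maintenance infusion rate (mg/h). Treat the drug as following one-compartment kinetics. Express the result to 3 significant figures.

Loading: fill Vd to C_target → 59.20 L × 6.27 mg/L = 371.2 mg
CL = 15 mL/min = 15 × 0.06 = 0.9000 L/h
Maintenance: replace elimination → rate = CL × Css = 0.9000 × 6.27 = 5.643 mg/h

(a) 371 mg; (b) 5.64 mg/h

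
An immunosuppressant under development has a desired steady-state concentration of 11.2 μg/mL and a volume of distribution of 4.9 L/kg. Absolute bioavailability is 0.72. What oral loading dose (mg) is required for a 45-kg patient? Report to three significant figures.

Total Vd = 4.9 × 45 = 220.5 L
LD = Vd × C / F = 220.5 × 11.20 / 0.72 = 3430 mg

3430 mg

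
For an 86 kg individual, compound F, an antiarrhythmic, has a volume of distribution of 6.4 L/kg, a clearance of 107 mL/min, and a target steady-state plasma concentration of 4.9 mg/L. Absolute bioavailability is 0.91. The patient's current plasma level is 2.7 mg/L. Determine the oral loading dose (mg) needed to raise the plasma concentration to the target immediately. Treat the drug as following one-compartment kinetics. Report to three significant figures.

Vd(total) = 86 kg × 6.4 L/kg = 550.4 L
Concentration deficit ΔC = 4.9 − 2.7 = 2.200 mg/L
LD = Vd × ΔC / F = 550.4 × 2.200 / 0.91 = 1331 mg

1330 mg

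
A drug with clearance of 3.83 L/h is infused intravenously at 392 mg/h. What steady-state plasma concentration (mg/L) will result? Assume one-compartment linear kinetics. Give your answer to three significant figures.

102 mg/L

Css = rate / CL = 392 / 3.830 = 102.3 mg/L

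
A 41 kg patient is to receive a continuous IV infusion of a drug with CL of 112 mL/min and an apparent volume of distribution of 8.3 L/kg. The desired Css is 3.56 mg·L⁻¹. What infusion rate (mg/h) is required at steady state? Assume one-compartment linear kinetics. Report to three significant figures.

23.9 mg/h

CL = 112 mL/min × 60/1000 = 6.720 L/h
Maintenance depends on clearance, not Vd — rate in must match rate out.
Infusion rate = CL · Css = 6.720 L/h × 3.56 mg/L = 23.92 mg/h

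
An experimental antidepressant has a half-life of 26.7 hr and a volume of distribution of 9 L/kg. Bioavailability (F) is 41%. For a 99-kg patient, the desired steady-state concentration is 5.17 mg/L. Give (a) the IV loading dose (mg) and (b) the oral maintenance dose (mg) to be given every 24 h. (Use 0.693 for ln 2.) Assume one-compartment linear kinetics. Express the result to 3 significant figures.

Vd(total) = 99 kg × 9 L/kg = 891.0 L
LD = Vd × C = 891.0 × 5.17 = 4606 mg
CL = 0.693 × Vd / t½ = 0.693 × 891.0 / 26.7 = 23.13 L/h
D = CL × Css × τ / F = 23.13 × 5.17 × 24 / 0.41 = 7000 mg

(a) 4610 mg; (b) 7000 mg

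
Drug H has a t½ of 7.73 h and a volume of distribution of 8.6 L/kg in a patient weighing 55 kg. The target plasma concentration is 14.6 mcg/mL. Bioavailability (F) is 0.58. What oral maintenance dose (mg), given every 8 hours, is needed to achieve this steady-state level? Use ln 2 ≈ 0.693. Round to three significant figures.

Vd = 8.6 L/kg × 55 kg = 473.0 L
CL = 0.693 × Vd / t½ = 0.693 × 473.0 / 7.73 = 42.40 L/h
D = CL × Css × τ / F = 42.40 × 14.6 × 8 / 0.58 = 8538 mg

8540 mg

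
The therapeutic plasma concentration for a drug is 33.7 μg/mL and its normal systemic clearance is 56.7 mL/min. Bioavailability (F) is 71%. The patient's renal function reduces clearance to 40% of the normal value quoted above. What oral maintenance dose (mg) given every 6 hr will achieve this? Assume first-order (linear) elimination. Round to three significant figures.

388 mg

Convert clearance: 56.7 mL/min × 60 min/h ÷ 1000 mL/L = 3.402 L/h
Patient clearance = 0.4 × 3.402 = 1.361 L/h
D = CL × Css × τ / F = 1.361 × 33.7 × 6 / 0.71 = 387.6 mg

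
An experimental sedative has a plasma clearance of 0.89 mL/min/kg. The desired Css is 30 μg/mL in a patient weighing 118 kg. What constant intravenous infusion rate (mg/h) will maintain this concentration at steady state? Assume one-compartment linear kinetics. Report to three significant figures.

CL = 0.89 mL/min/kg × 118 kg = 105.0 mL/min = 105.0 × 60/1000 = 6.300 L/h
At steady state, infusion rate equals elimination rate: rate in = CL × Css.
Infusion rate = CL · Css = 6.300 L/h × 30 mg/L = 189.0 mg/h

189 mg/h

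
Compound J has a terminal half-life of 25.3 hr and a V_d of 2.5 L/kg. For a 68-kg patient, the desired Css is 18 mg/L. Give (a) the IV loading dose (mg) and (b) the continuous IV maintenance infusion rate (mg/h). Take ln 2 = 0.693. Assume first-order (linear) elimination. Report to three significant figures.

(a) 3060 mg; (b) 83.8 mg/h

Vd(total) = 68 kg × 2.5 L/kg = 170.0 L
LD = Vd × C = 170.0 × 18 = 3060 mg
CL = 0.693 × Vd / t½ = 0.693 × 170.0 / 25.3 = 4.657 L/h
Infusion rate = CL × Css = 4.657 × 18 = 83.83 mg/h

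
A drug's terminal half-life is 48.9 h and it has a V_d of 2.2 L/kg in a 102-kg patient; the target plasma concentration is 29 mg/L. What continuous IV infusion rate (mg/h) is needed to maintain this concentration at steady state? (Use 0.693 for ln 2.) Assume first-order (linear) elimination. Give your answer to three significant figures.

Vd(total) = 102 kg × 2.2 L/kg = 224.4 L
k = 0.693/48.9 = 0.01417 h⁻¹, so CL = k·Vd = 0.01417 × 224.4 = 3.180 L/h
Infusion rate = CL × Css = 3.180 × 29 = 92.22 mg/h

92.2 mg/h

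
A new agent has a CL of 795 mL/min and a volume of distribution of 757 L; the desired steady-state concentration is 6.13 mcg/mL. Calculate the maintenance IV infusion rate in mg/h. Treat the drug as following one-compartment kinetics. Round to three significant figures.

292 mg/h

CL = 795 mL/min = 795 × 0.06 = 47.70 L/h
At steady state, infusion rate equals elimination rate: rate in = CL × Css.
Rate = CL × Css = 47.70 × 6.13 = 292.4 mg/h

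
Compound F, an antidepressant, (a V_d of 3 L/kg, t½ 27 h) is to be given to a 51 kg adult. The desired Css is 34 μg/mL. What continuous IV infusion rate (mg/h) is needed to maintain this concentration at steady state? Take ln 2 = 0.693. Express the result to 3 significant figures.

134 mg/h

Total Vd = 3 × 51 = 153.0 L
CL = ln 2 · Vd / t½ = 0.693 × 153.0 / 27 = 3.927 L/h
Infusion rate = CL × Css = 3.927 × 34 = 133.5 mg/h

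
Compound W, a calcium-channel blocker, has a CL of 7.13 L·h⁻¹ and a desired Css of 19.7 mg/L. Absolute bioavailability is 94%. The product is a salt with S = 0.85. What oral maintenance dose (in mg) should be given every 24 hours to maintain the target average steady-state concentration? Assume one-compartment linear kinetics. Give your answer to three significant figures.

4220 mg

D = CL × Css × τ / F / S = 7.130 × 19.7 × 24 / 0.94 / 0.85 = 4219 mg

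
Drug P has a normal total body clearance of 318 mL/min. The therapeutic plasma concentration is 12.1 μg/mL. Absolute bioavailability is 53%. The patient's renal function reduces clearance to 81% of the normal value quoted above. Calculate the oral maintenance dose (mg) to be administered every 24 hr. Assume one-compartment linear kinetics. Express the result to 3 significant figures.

Convert clearance: 318 mL/min × 60 min/h ÷ 1000 mL/L = 19.08 L/h
Patient clearance = 0.81 × 19.08 = 15.45 L/h
D = CL × Css × τ / F = 15.45 × 12.1 × 24 / 0.53 = 8465 mg

8470 mg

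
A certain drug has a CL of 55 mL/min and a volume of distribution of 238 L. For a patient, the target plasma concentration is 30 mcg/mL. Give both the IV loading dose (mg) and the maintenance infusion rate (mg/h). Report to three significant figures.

Loading: fill Vd to C_target → 238.0 L × 30 mg/L = 7140 mg
Convert clearance: 55 mL/min × 60 min/h ÷ 1000 mL/L = 3.300 L/h
Maintenance infusion rate = CL × Css = 3.300 × 30 = 99.00 mg/h

(a) 7140 mg; (b) 99.0 mg/h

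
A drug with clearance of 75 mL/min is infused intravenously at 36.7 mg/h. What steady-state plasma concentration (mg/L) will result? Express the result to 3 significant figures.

8.16 mg/L

CL = 75 mL/min = 75 × 0.06 = 4.500 L/h
Css = rate / CL = 36.7 / 4.500 = 8.156 mg/L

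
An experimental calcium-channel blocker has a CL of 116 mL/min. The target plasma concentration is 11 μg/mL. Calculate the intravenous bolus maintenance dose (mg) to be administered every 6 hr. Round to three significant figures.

459 mg

CL = 116 mL/min × 60/1000 = 6.960 L/h
D = CL × Css × τ = 6.960 × 11 × 6 = 459.4 mg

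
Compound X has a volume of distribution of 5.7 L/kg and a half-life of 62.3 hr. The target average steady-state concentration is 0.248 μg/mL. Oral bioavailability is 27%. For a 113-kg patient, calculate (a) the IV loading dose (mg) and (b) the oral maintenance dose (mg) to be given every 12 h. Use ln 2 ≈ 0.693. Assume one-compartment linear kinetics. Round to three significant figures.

Total Vd = 5.7 × 113 = 644.1 L
LD = Vd × C = 644.1 × 0.248 = 159.7 mg
CL = 0.693 × Vd / t½ = 0.693 × 644.1 / 62.3 = 7.165 L/h
D = CL × Css × τ / F = 7.165 × 0.248 × 12 / 0.27 = 78.97 mg

(a) 160 mg; (b) 79.0 mg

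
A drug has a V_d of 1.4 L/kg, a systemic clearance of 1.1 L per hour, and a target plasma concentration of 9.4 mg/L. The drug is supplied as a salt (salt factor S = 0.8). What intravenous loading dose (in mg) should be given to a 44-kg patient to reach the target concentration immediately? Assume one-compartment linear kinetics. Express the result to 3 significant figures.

724 mg

Vd = 1.4 L/kg × 44 kg = 61.60 L
LD = Vd × C / S = 61.60 × 9.400 / 0.8 = 723.8 mg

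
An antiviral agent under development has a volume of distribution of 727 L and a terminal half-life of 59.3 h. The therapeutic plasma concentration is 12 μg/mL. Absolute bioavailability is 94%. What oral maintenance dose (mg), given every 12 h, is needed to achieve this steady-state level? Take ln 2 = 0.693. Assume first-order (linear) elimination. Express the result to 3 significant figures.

1300 mg

CL = 0.693 × Vd / t½ = 0.693 × 727.0 / 59.3 = 8.496 L/h
D = CL × Css × τ / F = 8.496 × 12 × 12 / 0.94 = 1302 mg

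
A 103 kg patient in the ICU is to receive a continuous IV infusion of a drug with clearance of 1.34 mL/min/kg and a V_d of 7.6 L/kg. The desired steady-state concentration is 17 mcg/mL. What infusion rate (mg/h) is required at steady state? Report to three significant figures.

141 mg/h

CL = 1.34 mL/min/kg × 103 kg = 138.0 mL/min = 138.0 × 60/1000 = 8.280 L/h
Vd does not affect the maintenance rate; only clearance governs steady-state input.
Infusion rate = CL · Css = 8.280 L/h × 17 mg/L = 140.8 mg/h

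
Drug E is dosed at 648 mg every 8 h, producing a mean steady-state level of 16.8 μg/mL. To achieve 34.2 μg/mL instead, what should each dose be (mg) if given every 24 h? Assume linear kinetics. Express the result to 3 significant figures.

With linear kinetics, Css is proportional to dose rate (D/τ) at fixed clearance.
D₂ = D₁ × (Css,target / Css,current) × (τ₂/τ₁) = 648 × (34.2/16.8) × (24/8) = 3957 mg

3960 mg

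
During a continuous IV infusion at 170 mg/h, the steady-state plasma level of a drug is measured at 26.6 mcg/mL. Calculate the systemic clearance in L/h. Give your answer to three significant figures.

At steady state, infusion rate = CL × Css, so CL = rate / Css.
CL = 170 / 26.6 = 6.391 L/h

6.39 L/h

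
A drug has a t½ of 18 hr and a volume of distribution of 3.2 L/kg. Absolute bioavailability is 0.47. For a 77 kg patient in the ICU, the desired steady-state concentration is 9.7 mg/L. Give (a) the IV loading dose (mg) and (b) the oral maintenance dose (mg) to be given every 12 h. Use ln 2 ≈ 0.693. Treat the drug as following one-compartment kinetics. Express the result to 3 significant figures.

(a) 2390 mg; (b) 2350 mg

Vd = 3.2 L/kg × 77 kg = 246.4 L
LD = Vd × C = 246.4 × 9.7 = 2390 mg
CL = 0.693 × Vd / t½ = 0.693 × 246.4 / 18 = 9.486 L/h
D = CL × Css × τ / F = 9.486 × 9.7 × 12 / 0.47 = 2349 mg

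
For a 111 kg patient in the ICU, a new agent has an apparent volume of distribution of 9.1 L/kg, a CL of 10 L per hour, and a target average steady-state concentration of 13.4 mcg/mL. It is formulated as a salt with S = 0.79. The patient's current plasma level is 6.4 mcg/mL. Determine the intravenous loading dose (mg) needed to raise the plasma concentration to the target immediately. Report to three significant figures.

8950 mg

Total Vd = 9.1 × 111 = 1010 L
Concentration deficit ΔC = 13.4 − 6.4 = 7.000 mg/L
LD = Vd × ΔC / S = 1010 × 7.000 / 0.79 = 8949 mg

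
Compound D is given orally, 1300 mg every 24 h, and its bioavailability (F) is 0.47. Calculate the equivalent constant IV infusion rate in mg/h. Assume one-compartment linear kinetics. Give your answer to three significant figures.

Equivalent systemic input: infusion rate = F·D/τ.
Rate = 0.47 × 1300 / 24 = 25.46 mg/h

25.5 mg/h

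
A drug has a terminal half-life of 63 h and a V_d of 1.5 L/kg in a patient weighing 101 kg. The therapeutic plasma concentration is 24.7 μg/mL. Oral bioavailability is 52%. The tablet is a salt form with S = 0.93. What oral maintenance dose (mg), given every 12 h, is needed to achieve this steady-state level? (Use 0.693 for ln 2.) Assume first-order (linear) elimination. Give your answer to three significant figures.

1020 mg

Total Vd = 1.5 × 101 = 151.5 L
CL = ln 2 · Vd / t½ = 0.693 × 151.5 / 63 = 1.667 L/h
D = CL × Css × τ / F / S = 1.667 × 24.7 × 12 / 0.52 / 0.93 = 1022 mg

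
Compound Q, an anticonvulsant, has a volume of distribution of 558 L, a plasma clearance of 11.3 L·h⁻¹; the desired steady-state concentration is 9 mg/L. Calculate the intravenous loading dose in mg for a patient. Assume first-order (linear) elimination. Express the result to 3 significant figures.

LD = Vd × C = 558.0 × 9.000 = 5022 mg

5020 mg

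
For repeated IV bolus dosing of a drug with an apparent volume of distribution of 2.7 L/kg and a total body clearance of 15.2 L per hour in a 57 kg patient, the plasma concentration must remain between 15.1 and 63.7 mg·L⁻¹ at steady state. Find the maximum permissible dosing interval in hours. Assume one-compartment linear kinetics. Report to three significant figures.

Vd(total) = 57 kg × 2.7 L/kg = 153.9 L
k = CL / Vd = 15.20 / 153.9 = 0.09877 h⁻¹
Between IV bolus doses, concentration decays as C = C₀·e^(−kτ), so C_peak/C_trough = e^(kτ).
τ_max = ln(C_peak/C_trough) / k = ln(63.7/15.1) / 0.09877 = 1.439 / 0.09877 = 14.57 h

14.6 h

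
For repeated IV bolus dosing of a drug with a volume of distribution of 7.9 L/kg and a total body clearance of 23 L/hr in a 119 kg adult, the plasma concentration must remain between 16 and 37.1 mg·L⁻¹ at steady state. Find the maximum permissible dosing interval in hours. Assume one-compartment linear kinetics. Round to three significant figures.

Total Vd = 7.9 × 119 = 940.1 L
k = CL / Vd = 23.00 / 940.1 = 0.02447 h⁻¹
Between IV bolus doses, concentration decays as C = C₀·e^(−kτ), so C_peak/C_trough = e^(kτ).
τ_max = ln(C_peak/C_trough) / k = ln(37.1/16) / 0.02447 = 0.8410 / 0.02447 = 34.37 h

34.4 h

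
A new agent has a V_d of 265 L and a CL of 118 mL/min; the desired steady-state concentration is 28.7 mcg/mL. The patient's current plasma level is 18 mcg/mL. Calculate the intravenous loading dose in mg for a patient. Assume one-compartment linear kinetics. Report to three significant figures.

2840 mg

Loading dose depends on Vd (not clearance): it fills the distribution volume.
Concentration deficit ΔC = 28.7 − 18 = 10.70 mg/L
LD = Vd × ΔC = 265.0 × 10.70 = 2836 mg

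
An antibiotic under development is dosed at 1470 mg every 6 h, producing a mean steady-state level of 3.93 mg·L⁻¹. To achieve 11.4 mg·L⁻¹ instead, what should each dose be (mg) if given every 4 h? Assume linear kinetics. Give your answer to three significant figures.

For first-order elimination, Css ∝ F·D/(CL·τ); F and CL are unchanged, so Css ∝ D/τ.
D₂ = D₁ × (Css,target / Css,current) × (τ₂/τ₁) = 1470 × (11.4/3.93) × (4/6) = 2843 mg

2840 mg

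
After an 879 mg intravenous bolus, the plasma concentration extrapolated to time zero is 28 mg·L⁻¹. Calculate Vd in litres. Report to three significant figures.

31.4 L

Immediately after an IV bolus, C₀ = Dose / Vd, so Vd = Dose / C₀.
Vd = 879 / 28 = 31.39 L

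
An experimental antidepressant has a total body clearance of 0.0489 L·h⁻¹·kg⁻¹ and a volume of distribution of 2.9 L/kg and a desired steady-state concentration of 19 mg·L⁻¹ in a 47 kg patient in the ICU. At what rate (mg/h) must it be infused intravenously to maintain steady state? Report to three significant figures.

43.7 mg/h

CL = 0.0489 L·h⁻¹·kg⁻¹ × 47 kg = 2.298 L/h
At steady state, infusion rate equals elimination rate: rate in = CL × Css.
Rate = CL × Css = 2.298 × 19 = 43.66 mg/h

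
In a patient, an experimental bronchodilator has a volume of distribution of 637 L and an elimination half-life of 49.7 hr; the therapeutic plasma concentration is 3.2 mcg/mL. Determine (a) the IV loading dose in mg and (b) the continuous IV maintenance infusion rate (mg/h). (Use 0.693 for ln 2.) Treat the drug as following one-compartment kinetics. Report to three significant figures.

(a) 2040 mg; (b) 28.4 mg/h

LD = Vd × C = 637.0 × 3.2 = 2038 mg
CL = 0.693 × Vd / t½ = 0.693 × 637.0 / 49.7 = 8.882 L/h
Infusion rate = CL × Css = 8.882 × 3.2 = 28.42 mg/h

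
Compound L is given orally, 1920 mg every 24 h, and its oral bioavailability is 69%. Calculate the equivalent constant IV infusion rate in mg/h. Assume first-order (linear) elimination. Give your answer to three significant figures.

Equivalent systemic input: infusion rate = F·D/τ.
Rate = 0.69 × 1920 / 24 = 55.20 mg/h

55.2 mg/h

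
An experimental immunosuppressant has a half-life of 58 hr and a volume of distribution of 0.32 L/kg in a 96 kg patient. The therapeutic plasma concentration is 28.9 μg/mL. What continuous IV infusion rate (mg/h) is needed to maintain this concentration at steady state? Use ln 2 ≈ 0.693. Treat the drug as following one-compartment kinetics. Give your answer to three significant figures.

10.6 mg/h

Total Vd = 0.32 × 96 = 30.72 L
CL = 0.693 × Vd / t½ = 0.693 × 30.72 / 58 = 0.3671 L/h
Infusion rate = CL × Css = 0.3671 × 28.9 = 10.61 mg/h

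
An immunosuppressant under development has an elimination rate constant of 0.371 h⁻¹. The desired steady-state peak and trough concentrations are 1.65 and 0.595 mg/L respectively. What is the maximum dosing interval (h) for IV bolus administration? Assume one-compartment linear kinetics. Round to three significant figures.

2.75 h

Between IV bolus doses, concentration decays as C = C₀·e^(−kτ), so C_peak/C_trough = e^(kτ).
τ_max = ln(C_peak/C_trough) / k = ln(1.65/0.595) / 0.3710 = 1.020 / 0.3710 = 2.749 h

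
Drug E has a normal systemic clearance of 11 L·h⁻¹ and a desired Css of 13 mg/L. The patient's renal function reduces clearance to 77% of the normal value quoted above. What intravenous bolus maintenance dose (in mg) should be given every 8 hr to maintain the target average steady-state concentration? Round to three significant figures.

881 mg

Patient clearance = 0.77 × 11.00 = 8.470 L/h
D = CL × Css × τ = 8.470 × 13 × 8 = 880.9 mg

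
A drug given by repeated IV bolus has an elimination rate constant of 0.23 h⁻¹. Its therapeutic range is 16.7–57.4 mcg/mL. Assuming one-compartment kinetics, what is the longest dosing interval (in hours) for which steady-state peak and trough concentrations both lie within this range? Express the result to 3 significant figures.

5.37 h

Between IV bolus doses, concentration decays as C = C₀·e^(−kτ), so C_peak/C_trough = e^(kτ).
τ_max = ln(C_peak/C_trough) / k = ln(57.4/16.7) / 0.2300 = 1.235 / 0.2300 = 5.370 h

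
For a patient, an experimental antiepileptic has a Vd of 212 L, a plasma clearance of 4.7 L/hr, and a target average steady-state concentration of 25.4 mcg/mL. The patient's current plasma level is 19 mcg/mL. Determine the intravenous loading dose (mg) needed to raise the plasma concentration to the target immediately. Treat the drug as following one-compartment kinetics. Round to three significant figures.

LD is governed by Vd — clearance does not enter the loading-dose calculation.
Concentration deficit ΔC = 25.4 − 19 = 6.400 mg/L
LD = Vd × ΔC = 212.0 × 6.400 = 1357 mg

1360 mg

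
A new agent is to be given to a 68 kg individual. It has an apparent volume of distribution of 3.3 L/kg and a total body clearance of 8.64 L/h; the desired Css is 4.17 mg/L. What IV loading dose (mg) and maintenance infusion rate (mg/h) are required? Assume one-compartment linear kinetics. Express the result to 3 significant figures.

(a) 936 mg; (b) 36.0 mg/h

Total Vd = 3.3 × 68 = 224.4 L
Loading: fill Vd to C_target → 224.4 L × 4.17 mg/L = 935.7 mg
Maintenance infusion rate = CL × Css = 8.640 × 4.17 = 36.03 mg/h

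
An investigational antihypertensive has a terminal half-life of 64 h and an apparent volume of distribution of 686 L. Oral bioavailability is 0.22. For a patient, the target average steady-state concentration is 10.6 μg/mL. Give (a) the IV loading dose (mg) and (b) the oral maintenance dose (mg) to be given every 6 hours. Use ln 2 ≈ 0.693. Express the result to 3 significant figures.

(a) 7270 mg; (b) 2150 mg

LD = Vd × C = 686.0 × 10.6 = 7272 mg
CL = 0.693 × Vd / t½ = 0.693 × 686.0 / 64 = 7.428 L/h
D = CL × Css × τ / F = 7.428 × 10.6 × 6 / 0.22 = 2147 mg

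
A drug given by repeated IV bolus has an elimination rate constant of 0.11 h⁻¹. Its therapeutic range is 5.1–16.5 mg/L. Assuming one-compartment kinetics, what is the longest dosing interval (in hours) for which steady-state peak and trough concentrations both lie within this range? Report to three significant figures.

10.7 h

Between IV bolus doses, concentration decays as C = C₀·e^(−kτ), so C_peak/C_trough = e^(kτ).
τ_max = ln(C_peak/C_trough) / k = ln(16.5/5.1) / 0.1100 = 1.174 / 0.1100 = 10.67 h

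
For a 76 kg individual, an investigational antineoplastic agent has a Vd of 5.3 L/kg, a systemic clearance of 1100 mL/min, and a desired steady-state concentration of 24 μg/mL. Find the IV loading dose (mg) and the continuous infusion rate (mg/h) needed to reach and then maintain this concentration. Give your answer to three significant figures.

(a) 9670 mg; (b) 1580 mg/h

Vd(total) = 76 kg × 5.3 L/kg = 402.8 L
Loading dose = Vd × C = 402.8 × 24 = 9667 mg
CL = 1100 mL/min × 60/1000 = 66.00 L/h
Maintenance infusion rate = CL × Css = 66.00 × 24 = 1584 mg/h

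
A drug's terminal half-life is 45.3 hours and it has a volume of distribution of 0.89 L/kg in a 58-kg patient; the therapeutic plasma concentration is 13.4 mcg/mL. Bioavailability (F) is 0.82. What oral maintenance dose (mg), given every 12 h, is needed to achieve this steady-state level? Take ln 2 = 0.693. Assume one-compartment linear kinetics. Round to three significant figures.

155 mg

Vd = 0.89 L/kg × 58 kg = 51.62 L
CL = ln 2 · Vd / t½ = 0.693 × 51.62 / 45.3 = 0.7897 L/h
D = CL × Css × τ / F = 0.7897 × 13.4 × 12 / 0.82 = 154.9 mg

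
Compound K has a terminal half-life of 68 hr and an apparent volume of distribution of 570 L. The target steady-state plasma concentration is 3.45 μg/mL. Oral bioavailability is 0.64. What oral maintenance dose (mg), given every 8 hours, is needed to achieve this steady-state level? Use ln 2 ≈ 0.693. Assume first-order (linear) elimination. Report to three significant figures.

CL = 0.693 × Vd / t½ = 0.693 × 570.0 / 68 = 5.809 L/h
D = CL × Css × τ / F = 5.809 × 3.45 × 8 / 0.64 = 250.5 mg

251 mg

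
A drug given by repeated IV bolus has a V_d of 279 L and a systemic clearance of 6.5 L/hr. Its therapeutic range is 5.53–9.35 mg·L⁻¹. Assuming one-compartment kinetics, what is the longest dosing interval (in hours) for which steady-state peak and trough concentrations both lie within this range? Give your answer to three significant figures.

22.5 h

k = CL / Vd = 6.500 / 279.0 = 0.02330 h⁻¹
Between IV bolus doses, concentration decays as C = C₀·e^(−kτ), so C_peak/C_trough = e^(kτ).
τ_max = ln(C_peak/C_trough) / k = ln(9.35/5.53) / 0.02330 = 0.5252 / 0.02330 = 22.54 h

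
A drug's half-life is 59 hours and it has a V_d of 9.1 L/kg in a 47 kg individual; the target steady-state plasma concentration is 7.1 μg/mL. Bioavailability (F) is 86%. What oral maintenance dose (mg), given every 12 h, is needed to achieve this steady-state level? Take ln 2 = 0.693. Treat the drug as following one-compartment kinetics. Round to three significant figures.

Vd(total) = 47 kg × 9.1 L/kg = 427.7 L
CL = ln 2 · Vd / t½ = 0.693 × 427.7 / 59 = 5.024 L/h
D = CL × Css × τ / F = 5.024 × 7.1 × 12 / 0.86 = 497.7 mg

498 mg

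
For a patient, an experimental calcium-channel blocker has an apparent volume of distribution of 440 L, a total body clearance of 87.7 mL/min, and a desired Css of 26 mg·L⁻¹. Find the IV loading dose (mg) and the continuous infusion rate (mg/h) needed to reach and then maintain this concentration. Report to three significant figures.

Loading: fill Vd to C_target → 440.0 L × 26 mg/L = 11440 mg
CL = 87.7 mL/min = 87.7 × 0.06 = 5.262 L/h
Infusion rate = 5.262 L/h × 26 mg/L = 136.8 mg/h

(a) 11400 mg; (b) 137 mg/h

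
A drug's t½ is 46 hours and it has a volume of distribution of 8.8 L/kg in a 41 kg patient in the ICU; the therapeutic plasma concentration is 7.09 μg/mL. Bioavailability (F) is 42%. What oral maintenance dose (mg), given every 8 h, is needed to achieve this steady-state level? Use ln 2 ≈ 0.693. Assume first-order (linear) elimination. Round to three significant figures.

Vd(total) = 41 kg × 8.8 L/kg = 360.8 L
k = 0.693/46 = 0.01507 h⁻¹, so CL = k·Vd = 0.01507 × 360.8 = 5.437 L/h
D = CL × Css × τ / F = 5.437 × 7.09 × 8 / 0.42 = 734.3 mg

734 mg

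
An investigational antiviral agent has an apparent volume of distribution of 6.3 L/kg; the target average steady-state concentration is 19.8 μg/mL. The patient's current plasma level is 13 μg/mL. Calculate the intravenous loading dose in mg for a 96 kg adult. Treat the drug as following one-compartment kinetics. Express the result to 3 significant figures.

Vd(total) = 96 kg × 6.3 L/kg = 604.8 L
Concentration deficit ΔC = 19.8 − 13 = 6.800 mg/L
LD = Vd × ΔC = 604.8 × 6.800 = 4113 mg

4110 mg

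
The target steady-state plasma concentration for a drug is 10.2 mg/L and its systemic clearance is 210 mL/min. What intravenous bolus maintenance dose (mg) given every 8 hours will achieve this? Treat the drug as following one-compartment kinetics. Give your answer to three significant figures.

CL = 210 mL/min × 60/1000 = 12.60 L/h
D = CL × Css × τ = 12.60 × 10.2 × 8 = 1028 mg

1030 mg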